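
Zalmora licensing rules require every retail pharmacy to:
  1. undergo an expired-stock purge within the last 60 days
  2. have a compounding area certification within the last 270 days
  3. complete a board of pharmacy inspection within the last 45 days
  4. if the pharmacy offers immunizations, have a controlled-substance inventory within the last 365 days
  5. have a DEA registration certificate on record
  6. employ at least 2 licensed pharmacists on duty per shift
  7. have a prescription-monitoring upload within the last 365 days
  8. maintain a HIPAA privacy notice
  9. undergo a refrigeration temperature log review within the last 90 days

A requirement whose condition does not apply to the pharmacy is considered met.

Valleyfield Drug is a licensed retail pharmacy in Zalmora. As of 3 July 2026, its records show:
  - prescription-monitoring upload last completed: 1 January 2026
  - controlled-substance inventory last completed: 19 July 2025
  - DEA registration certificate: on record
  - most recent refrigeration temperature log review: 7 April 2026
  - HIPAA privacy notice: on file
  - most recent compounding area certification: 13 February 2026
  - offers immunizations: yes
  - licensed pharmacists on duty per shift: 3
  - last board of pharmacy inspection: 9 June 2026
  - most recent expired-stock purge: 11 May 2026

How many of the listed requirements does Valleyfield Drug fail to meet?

1. expired-stock purge 53 days ago vs limit 60 → met
2. compounding area certification 140 days ago vs limit 270 → met
3. board of pharmacy inspection 24 days ago vs limit 45 → met
4. condition 'offers immunizations' holds; controlled-substance inventory 349 days ago vs limit 365 → met
5. DEA registration certificate present → met
6. licensed pharmacists on duty per shift 3 ≥ 2 → met
7. prescription-monitoring upload 183 days ago vs limit 365 → met
8. HIPAA privacy notice present → met
9. refrigeration temperature log review 87 days ago vs limit 90 → met
Not met: 0 of 9

0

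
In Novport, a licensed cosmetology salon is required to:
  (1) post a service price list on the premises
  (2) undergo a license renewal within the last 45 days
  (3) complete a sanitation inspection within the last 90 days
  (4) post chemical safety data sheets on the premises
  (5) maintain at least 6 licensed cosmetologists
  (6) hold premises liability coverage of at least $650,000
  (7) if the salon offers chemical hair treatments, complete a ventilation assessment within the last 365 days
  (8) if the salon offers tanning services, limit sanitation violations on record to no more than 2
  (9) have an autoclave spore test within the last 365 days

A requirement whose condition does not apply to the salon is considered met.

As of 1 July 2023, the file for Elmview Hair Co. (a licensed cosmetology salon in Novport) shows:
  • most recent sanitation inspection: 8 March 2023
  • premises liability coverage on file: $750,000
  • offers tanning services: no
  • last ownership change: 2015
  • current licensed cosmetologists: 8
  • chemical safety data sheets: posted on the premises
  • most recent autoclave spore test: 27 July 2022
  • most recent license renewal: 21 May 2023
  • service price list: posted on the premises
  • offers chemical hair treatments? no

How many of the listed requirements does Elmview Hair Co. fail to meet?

1. service price list present → met
2. license renewal 41 days ago vs limit 45 → met
3. sanitation inspection 115 days ago vs limit 90 → not met
4. chemical safety data sheets present → met
5. licensed cosmetologists 8 ≥ 6 → met
6. premises liability coverage $750,000 ≥ $650,000 → met
7. condition 'offers chemical hair treatments' does not hold → requirement n/a → met
8. condition 'offers tanning services' does not hold → requirement n/a → met
9. autoclave spore test 339 days ago vs limit 365 → met
Not met: 1 of 9

1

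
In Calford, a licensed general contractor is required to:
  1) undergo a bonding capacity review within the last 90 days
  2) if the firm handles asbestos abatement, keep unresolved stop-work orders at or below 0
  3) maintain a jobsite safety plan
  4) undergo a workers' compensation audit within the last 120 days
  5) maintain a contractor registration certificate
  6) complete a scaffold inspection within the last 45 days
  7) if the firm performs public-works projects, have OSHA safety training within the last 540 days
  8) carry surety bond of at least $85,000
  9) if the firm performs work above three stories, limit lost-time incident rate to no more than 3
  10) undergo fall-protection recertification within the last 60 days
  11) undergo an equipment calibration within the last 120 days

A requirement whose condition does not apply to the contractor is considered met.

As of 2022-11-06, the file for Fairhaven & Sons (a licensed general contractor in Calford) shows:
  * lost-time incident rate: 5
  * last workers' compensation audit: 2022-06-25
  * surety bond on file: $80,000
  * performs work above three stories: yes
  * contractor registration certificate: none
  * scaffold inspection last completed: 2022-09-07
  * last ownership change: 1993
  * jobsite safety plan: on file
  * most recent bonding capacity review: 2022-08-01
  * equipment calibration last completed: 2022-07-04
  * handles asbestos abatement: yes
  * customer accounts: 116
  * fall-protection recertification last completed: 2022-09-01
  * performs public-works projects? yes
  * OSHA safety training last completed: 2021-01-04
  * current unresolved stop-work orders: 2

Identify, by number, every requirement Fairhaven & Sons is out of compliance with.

1, 2, 4, 5, 6, 7, 8, 9, 10, 11

1. bonding capacity review 97 days ago vs limit 90 → not met
2. condition 'handles asbestos abatement' holds; unresolved stop-work orders 2 > 0 → not met
3. jobsite safety plan present → met
4. workers' compensation audit 134 days ago vs limit 120 → not met
5. contractor registration certificate absent → not met
6. scaffold inspection 60 days ago vs limit 45 → not met
7. condition 'performs public-works projects' holds; OSHA safety training 671 days ago vs limit 540 → not met
8. surety bond $80,000 < $85,000 → not met
9. condition 'performs work above three stories' holds; lost-time incident rate 5 > 3 → not met
10. fall-protection recertification 66 days ago vs limit 60 → not met
11. equipment calibration 125 days ago vs limit 120 → not met
Not met: 1, 2, 4, 5, 6, 7, 8, 9, 10, 11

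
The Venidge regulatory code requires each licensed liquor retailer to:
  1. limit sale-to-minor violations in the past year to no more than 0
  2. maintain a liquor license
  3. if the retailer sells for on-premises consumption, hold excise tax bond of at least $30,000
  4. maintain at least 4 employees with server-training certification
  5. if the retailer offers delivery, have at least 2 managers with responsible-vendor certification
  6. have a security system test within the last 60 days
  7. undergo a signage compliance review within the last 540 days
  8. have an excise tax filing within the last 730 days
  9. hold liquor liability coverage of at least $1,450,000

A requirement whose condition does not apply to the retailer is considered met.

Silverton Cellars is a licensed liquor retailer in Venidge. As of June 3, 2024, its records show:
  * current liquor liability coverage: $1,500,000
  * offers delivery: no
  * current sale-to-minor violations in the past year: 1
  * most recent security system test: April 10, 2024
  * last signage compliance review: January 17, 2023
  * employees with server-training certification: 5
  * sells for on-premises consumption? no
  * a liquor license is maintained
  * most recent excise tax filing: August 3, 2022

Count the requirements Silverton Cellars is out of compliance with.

1

1. sale-to-minor violations in the past year 1 > 0 → not met
2. liquor license present → met
3. condition 'sells for on-premises consumption' does not hold → requirement n/a → met
4. employees with server-training certification 5 ≥ 4 → met
5. condition 'offers delivery' does not hold → requirement n/a → met
6. security system test 54 days ago vs limit 60 → met
7. signage compliance review 503 days ago vs limit 540 → met
8. excise tax filing 670 days ago vs limit 730 → met
9. liquor liability coverage $1,500,000 ≥ $1,450,000 → met
Not met: 1 of 9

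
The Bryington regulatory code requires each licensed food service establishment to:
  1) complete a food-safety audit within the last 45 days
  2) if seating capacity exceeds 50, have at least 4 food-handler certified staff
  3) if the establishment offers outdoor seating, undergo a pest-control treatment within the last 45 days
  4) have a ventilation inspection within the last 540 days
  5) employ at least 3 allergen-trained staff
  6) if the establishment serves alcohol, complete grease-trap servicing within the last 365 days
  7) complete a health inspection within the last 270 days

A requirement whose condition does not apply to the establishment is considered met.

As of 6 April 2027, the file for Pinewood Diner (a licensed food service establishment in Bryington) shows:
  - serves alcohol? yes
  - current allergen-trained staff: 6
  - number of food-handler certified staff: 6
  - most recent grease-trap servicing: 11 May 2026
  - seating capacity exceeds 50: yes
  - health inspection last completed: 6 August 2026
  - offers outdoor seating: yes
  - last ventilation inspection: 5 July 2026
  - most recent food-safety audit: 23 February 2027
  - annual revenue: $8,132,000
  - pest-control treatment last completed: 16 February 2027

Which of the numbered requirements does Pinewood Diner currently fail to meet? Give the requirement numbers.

1. food-safety audit 42 days ago vs limit 45 → met
2. condition 'seating capacity exceeds 50' holds; food-handler certified staff 6 ≥ 4 → met
3. condition 'offers outdoor seating' holds; pest-control treatment 49 days ago vs limit 45 → not met
4. ventilation inspection 275 days ago vs limit 540 → met
5. allergen-trained staff 6 ≥ 3 → met
6. condition 'serves alcohol' holds; grease-trap servicing 330 days ago vs limit 365 → met
7. health inspection 243 days ago vs limit 270 → met
Not met: 3

3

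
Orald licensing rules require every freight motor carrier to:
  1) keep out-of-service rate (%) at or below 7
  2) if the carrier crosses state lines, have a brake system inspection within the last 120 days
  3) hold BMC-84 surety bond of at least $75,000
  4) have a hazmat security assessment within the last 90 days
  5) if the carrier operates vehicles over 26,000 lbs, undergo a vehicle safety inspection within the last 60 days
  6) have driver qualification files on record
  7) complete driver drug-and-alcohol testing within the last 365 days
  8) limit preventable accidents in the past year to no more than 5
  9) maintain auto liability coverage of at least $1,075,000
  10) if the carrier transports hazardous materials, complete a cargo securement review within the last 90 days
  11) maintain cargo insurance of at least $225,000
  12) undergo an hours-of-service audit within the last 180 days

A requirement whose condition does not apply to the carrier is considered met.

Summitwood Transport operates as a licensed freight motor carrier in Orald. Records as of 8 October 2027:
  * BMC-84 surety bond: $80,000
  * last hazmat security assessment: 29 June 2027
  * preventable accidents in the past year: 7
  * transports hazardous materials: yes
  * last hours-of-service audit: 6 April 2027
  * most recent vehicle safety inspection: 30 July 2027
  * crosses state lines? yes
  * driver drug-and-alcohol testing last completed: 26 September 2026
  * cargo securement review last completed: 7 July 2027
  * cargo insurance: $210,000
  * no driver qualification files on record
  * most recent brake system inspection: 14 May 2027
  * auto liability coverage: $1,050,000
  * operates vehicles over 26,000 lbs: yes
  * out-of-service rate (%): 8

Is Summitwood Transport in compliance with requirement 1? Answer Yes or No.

No

1. out-of-service rate (%) 8 > 7 → not met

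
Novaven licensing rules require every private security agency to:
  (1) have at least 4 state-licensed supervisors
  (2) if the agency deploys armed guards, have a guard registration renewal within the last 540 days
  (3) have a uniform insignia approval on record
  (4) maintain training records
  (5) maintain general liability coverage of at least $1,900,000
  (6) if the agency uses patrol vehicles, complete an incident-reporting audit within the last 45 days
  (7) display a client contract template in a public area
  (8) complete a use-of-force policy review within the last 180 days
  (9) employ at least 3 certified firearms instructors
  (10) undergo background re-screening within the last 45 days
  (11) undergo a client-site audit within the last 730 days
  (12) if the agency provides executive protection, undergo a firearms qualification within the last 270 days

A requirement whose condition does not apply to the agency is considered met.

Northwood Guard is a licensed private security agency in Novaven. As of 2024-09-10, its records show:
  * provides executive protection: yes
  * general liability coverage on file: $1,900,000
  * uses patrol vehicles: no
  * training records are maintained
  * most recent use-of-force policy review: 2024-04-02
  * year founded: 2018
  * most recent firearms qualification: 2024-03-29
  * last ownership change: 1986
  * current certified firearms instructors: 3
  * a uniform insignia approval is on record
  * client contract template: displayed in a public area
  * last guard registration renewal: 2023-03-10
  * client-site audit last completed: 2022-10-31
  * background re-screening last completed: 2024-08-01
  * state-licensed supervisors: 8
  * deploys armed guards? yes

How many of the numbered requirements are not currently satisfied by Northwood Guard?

1. state-licensed supervisors 8 ≥ 4 → met
2. condition 'deploys armed guards' holds; guard registration renewal 550 days ago vs limit 540 → not met
3. uniform insignia approval present → met
4. training records present → met
5. general liability coverage $1,900,000 ≥ $1,900,000 → met
6. condition 'uses patrol vehicles' does not hold → requirement n/a → met
7. client contract template present → met
8. use-of-force policy review 161 days ago vs limit 180 → met
9. certified firearms instructors 3 ≥ 3 → met
10. background re-screening 40 days ago vs limit 45 → met
11. client-site audit 680 days ago vs limit 730 → met
12. condition 'provides executive protection' holds; firearms qualification 165 days ago vs limit 270 → met
Not met: 1 of 12

1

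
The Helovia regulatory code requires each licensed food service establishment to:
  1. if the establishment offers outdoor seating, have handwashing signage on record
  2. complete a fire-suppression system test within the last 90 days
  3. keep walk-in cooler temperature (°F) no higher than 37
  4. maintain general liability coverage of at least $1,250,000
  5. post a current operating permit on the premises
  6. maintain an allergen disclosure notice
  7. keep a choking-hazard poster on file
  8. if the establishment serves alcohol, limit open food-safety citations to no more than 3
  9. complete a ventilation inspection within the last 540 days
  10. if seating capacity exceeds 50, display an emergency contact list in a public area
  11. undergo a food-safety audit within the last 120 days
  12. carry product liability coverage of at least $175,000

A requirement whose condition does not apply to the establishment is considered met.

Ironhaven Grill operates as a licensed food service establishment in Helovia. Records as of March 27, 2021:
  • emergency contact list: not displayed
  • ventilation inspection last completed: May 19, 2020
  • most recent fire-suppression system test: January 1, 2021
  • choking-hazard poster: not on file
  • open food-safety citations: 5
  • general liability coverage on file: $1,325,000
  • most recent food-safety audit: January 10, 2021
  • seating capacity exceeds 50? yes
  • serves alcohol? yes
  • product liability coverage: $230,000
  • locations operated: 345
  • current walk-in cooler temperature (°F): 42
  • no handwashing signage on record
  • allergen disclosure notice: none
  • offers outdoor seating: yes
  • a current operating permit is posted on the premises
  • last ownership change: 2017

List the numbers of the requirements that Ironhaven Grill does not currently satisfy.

1, 3, 6, 7, 8, 10

1. condition 'offers outdoor seating' holds; handwashing signage absent → not met
2. fire-suppression system test 85 days ago vs limit 90 → met
3. walk-in cooler temperature (°F) 42 > 37 → not met
4. general liability coverage $1,325,000 ≥ $1,250,000 → met
5. current operating permit present → met
6. allergen disclosure notice absent → not met
7. choking-hazard poster absent → not met
8. condition 'serves alcohol' holds; open food-safety citations 5 > 3 → not met
9. ventilation inspection 312 days ago vs limit 540 → met
10. condition 'seating capacity exceeds 50' holds; emergency contact list absent → not met
11. food-safety audit 76 days ago vs limit 120 → met
12. product liability coverage $230,000 ≥ $175,000 → met
Not met: 1, 3, 6, 7, 8, 10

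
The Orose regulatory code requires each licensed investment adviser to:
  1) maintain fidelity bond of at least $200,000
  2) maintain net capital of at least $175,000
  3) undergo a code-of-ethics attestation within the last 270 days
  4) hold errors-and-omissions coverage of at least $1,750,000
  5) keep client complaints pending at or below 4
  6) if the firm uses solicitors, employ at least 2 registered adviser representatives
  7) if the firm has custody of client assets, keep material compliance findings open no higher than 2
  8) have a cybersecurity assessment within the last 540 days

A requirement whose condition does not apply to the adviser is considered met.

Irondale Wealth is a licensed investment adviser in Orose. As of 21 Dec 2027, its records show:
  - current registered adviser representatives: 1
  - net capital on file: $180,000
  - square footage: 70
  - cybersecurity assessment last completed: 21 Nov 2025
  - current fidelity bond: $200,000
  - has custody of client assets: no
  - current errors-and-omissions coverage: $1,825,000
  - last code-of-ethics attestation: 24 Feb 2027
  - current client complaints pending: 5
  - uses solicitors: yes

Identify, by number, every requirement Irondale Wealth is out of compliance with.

1. fidelity bond $200,000 ≥ $200,000 → met
2. net capital $180,000 ≥ $175,000 → met
3. code-of-ethics attestation 300 days ago vs limit 270 → not met
4. errors-and-omissions coverage $1,825,000 ≥ $1,750,000 → met
5. client complaints pending 5 > 4 → not met
6. condition 'uses solicitors' holds; registered adviser representatives 1 < 2 → not met
7. condition 'has custody of client assets' does not hold → requirement n/a → met
8. cybersecurity assessment 760 days ago vs limit 540 → not met
Not met: 3, 5, 6, 8

3, 5, 6, 8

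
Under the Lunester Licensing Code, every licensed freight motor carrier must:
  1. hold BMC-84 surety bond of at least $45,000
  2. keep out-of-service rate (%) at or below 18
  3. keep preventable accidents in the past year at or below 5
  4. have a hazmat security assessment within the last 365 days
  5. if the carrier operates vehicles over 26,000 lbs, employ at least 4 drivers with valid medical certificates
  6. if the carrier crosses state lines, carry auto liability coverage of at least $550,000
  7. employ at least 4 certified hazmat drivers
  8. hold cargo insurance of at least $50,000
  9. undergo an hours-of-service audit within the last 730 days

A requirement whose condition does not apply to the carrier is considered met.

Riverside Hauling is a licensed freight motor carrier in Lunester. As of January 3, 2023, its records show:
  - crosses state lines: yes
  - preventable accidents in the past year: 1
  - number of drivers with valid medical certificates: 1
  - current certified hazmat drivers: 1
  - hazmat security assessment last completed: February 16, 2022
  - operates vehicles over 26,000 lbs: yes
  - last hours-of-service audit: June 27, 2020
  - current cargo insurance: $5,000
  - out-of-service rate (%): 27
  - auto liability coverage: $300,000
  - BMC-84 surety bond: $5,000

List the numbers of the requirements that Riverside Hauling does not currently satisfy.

1. BMC-84 surety bond $5,000 < $45,000 → not met
2. out-of-service rate (%) 27 > 18 → not met
3. preventable accidents in the past year 1 ≤ 5 → met
4. hazmat security assessment 321 days ago vs limit 365 → met
5. condition 'operates vehicles over 26,000 lbs' holds; drivers with valid medical certificates 1 < 4 → not met
6. condition 'crosses state lines' holds; auto liability coverage $300,000 < $550,000 → not met
7. certified hazmat drivers 1 < 4 → not met
8. cargo insurance $5,000 < $50,000 → not met
9. hours-of-service audit 920 days ago vs limit 730 → not met
Not met: 1, 2, 5, 6, 7, 8, 9

1, 2, 5, 6, 7, 8, 9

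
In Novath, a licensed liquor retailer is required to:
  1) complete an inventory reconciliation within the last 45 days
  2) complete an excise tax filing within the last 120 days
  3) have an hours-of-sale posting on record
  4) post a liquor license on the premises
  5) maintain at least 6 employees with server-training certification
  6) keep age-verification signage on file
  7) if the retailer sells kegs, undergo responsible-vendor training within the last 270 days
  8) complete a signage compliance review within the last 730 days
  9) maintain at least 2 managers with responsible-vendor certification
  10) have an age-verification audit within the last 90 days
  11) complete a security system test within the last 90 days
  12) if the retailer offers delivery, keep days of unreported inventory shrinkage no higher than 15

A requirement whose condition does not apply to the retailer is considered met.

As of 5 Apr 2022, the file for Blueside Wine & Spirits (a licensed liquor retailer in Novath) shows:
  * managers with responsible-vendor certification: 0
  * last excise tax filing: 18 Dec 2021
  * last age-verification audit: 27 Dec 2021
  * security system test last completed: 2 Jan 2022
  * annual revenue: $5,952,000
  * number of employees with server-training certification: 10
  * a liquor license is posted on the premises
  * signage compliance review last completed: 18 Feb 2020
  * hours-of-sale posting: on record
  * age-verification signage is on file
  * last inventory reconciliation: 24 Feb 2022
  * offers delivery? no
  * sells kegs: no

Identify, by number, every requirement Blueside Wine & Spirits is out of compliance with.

8, 9, 10, 11

1. inventory reconciliation 40 days ago vs limit 45 → met
2. excise tax filing 108 days ago vs limit 120 → met
3. hours-of-sale posting present → met
4. liquor license present → met
5. employees with server-training certification 10 ≥ 6 → met
6. age-verification signage present → met
7. condition 'sells kegs' does not hold → requirement n/a → met
8. signage compliance review 777 days ago vs limit 730 → not met
9. managers with responsible-vendor certification 0 < 2 → not met
10. age-verification audit 99 days ago vs limit 90 → not met
11. security system test 93 days ago vs limit 90 → not met
12. condition 'offers delivery' does not hold → requirement n/a → met
Not met: 8, 9, 10, 11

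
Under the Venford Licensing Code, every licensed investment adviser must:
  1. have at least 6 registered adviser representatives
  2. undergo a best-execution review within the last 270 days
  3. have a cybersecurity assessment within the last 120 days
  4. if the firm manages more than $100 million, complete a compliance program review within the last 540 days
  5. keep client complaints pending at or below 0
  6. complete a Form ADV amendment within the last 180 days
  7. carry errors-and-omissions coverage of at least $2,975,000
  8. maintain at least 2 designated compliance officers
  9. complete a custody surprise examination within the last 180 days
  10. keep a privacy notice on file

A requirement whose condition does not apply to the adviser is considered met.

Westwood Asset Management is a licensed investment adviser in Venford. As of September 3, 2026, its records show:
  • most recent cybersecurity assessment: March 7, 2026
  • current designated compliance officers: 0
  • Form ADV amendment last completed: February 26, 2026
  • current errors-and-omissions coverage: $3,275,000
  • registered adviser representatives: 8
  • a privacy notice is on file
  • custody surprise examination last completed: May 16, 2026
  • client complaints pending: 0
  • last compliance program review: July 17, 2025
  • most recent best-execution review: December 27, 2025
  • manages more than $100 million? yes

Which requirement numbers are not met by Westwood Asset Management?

3, 6, 8

1. registered adviser representatives 8 ≥ 6 → met
2. best-execution review 250 days ago vs limit 270 → met
3. cybersecurity assessment 180 days ago vs limit 120 → not met
4. condition 'manages more than $100 million' holds; compliance program review 413 days ago vs limit 540 → met
5. client complaints pending 0 ≤ 0 → met
6. Form ADV amendment 189 days ago vs limit 180 → not met
7. errors-and-omissions coverage $3,275,000 ≥ $2,975,000 → met
8. designated compliance officers 0 < 2 → not met
9. custody surprise examination 110 days ago vs limit 180 → met
10. privacy notice present → met
Not met: 3, 6, 8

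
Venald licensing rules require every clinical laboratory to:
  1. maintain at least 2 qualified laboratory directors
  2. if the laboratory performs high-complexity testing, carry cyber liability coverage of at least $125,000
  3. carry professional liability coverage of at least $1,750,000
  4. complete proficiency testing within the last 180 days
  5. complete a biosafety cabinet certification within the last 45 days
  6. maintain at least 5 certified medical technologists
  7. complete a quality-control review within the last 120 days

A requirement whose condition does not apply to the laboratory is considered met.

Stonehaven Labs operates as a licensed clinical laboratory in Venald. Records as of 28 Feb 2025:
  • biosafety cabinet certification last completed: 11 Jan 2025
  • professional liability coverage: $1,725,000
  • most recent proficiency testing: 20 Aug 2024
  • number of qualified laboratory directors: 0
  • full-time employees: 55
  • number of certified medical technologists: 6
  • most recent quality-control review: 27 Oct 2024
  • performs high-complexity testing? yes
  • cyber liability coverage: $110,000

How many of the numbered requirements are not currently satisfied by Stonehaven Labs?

1. qualified laboratory directors 0 < 2 → not met
2. condition 'performs high-complexity testing' holds; cyber liability coverage $110,000 < $125,000 → not met
3. professional liability coverage $1,725,000 < $1,750,000 → not met
4. proficiency testing 192 days ago vs limit 180 → not met
5. biosafety cabinet certification 48 days ago vs limit 45 → not met
6. certified medical technologists 6 ≥ 5 → met
7. quality-control review 124 days ago vs limit 120 → not met
Not met: 6 of 7

6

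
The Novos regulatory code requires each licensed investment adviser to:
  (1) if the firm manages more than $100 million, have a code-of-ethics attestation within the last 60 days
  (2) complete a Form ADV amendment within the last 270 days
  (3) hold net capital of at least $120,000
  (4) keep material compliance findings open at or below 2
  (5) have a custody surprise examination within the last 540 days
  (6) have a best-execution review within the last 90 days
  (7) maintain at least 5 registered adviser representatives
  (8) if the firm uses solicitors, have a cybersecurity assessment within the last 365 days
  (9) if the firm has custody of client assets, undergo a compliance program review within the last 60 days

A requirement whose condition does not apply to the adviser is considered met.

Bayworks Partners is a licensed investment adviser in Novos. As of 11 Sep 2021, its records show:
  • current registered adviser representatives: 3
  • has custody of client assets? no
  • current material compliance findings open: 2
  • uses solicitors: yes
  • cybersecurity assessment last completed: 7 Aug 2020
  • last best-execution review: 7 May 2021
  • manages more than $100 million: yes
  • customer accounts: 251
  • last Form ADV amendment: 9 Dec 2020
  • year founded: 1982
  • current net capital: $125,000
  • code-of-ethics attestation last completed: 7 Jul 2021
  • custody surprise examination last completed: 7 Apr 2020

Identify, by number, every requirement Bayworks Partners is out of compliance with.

1, 2, 6, 7, 8

1. condition 'manages more than $100 million' holds; code-of-ethics attestation 66 days ago vs limit 60 → not met
2. Form ADV amendment 276 days ago vs limit 270 → not met
3. net capital $125,000 ≥ $120,000 → met
4. material compliance findings open 2 ≤ 2 → met
5. custody surprise examination 522 days ago vs limit 540 → met
6. best-execution review 127 days ago vs limit 90 → not met
7. registered adviser representatives 3 < 5 → not met
8. condition 'uses solicitors' holds; cybersecurity assessment 400 days ago vs limit 365 → not met
9. condition 'has custody of client assets' does not hold → requirement n/a → met
Not met: 1, 2, 6, 7, 8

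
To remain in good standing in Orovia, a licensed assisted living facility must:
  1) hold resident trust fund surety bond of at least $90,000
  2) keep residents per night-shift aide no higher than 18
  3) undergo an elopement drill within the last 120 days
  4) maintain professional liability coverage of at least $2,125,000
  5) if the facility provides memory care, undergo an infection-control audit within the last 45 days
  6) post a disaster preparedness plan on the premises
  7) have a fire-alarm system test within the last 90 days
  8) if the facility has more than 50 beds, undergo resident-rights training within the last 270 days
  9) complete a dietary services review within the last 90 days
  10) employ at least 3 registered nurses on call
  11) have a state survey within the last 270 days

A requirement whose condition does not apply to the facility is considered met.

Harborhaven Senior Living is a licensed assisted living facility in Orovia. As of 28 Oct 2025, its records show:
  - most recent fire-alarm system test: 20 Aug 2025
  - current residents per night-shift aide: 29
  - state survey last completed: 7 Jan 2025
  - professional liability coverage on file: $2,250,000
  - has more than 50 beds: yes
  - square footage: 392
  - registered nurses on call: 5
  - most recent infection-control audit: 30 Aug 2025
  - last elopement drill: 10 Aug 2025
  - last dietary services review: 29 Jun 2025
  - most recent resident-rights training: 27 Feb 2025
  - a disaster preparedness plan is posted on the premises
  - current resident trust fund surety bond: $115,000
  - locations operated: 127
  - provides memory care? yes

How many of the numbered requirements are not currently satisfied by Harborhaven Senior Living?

4

1. resident trust fund surety bond $115,000 ≥ $90,000 → met
2. residents per night-shift aide 29 > 18 → not met
3. elopement drill 79 days ago vs limit 120 → met
4. professional liability coverage $2,250,000 ≥ $2,125,000 → met
5. condition 'provides memory care' holds; infection-control audit 59 days ago vs limit 45 → not met
6. disaster preparedness plan present → met
7. fire-alarm system test 69 days ago vs limit 90 → met
8. condition 'has more than 50 beds' holds; resident-rights training 243 days ago vs limit 270 → met
9. dietary services review 121 days ago vs limit 90 → not met
10. registered nurses on call 5 ≥ 3 → met
11. state survey 294 days ago vs limit 270 → not met
Not met: 4 of 11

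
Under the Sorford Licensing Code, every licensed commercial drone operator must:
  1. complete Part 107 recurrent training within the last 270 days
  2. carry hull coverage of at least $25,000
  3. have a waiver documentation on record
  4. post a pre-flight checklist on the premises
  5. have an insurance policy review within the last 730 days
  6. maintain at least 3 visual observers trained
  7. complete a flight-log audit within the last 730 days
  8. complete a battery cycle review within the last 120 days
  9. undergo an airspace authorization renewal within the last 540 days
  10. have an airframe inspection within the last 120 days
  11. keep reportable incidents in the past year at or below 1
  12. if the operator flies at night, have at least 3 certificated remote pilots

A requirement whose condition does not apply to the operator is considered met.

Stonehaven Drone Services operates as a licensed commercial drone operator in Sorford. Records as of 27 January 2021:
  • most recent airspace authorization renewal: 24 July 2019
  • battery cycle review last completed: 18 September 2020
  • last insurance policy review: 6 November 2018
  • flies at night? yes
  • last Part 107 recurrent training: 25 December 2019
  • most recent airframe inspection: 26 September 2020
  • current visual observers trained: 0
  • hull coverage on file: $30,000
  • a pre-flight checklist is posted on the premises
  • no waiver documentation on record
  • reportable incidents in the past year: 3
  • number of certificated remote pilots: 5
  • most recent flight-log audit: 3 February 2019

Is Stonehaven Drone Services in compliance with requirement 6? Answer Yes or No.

6. visual observers trained 0 < 3 → not met

No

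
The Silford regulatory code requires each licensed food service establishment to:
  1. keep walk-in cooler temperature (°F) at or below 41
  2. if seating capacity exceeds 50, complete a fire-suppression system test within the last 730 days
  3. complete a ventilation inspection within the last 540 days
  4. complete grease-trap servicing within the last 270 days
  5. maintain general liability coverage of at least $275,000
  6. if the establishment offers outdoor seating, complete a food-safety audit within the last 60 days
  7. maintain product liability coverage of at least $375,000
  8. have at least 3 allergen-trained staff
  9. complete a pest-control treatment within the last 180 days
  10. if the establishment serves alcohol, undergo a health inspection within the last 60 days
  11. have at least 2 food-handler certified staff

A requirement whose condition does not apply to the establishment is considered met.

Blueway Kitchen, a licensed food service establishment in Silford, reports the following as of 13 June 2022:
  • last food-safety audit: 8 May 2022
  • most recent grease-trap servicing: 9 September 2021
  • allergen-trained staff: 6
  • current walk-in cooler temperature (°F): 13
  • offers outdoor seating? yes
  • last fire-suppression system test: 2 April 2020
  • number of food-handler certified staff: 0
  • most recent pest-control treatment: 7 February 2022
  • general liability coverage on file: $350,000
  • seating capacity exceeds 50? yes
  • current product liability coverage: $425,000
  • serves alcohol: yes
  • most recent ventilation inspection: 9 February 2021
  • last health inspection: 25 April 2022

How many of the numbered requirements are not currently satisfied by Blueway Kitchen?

3

1. walk-in cooler temperature (°F) 13 ≤ 41 → met
2. condition 'seating capacity exceeds 50' holds; fire-suppression system test 802 days ago vs limit 730 → not met
3. ventilation inspection 489 days ago vs limit 540 → met
4. grease-trap servicing 277 days ago vs limit 270 → not met
5. general liability coverage $350,000 ≥ $275,000 → met
6. condition 'offers outdoor seating' holds; food-safety audit 36 days ago vs limit 60 → met
7. product liability coverage $425,000 ≥ $375,000 → met
8. allergen-trained staff 6 ≥ 3 → met
9. pest-control treatment 126 days ago vs limit 180 → met
10. condition 'serves alcohol' holds; health inspection 49 days ago vs limit 60 → met
11. food-handler certified staff 0 < 2 → not met
Not met: 3 of 11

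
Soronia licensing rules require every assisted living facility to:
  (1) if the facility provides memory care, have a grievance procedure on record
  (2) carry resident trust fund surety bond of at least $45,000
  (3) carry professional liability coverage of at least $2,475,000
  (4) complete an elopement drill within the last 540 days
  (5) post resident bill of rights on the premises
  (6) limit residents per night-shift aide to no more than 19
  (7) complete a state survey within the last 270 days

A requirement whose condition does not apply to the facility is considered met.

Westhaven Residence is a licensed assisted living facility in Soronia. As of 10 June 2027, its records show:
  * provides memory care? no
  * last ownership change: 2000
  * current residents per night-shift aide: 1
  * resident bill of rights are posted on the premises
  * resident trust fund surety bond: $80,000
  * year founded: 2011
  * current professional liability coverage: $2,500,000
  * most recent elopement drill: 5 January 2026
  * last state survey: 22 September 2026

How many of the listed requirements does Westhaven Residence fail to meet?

0

1. condition 'provides memory care' does not hold → requirement n/a → met
2. resident trust fund surety bond $80,000 ≥ $45,000 → met
3. professional liability coverage $2,500,000 ≥ $2,475,000 → met
4. elopement drill 521 days ago vs limit 540 → met
5. resident bill of rights present → met
6. residents per night-shift aide 1 ≤ 19 → met
7. state survey 261 days ago vs limit 270 → met
Not met: 0 of 7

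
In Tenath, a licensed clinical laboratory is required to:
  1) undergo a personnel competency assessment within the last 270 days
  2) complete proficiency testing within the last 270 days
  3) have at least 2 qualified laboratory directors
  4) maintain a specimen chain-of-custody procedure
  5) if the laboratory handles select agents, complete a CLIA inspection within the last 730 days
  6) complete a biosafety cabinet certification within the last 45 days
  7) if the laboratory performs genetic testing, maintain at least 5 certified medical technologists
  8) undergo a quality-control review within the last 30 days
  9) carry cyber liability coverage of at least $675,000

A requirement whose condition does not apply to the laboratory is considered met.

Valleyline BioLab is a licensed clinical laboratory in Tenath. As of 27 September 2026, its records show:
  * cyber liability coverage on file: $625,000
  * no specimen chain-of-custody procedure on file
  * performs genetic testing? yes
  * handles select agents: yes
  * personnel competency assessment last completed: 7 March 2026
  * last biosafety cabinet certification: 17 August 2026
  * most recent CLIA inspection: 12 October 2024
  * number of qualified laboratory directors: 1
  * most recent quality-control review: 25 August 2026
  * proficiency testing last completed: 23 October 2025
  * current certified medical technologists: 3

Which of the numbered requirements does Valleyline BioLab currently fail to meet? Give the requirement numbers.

1. personnel competency assessment 204 days ago vs limit 270 → met
2. proficiency testing 339 days ago vs limit 270 → not met
3. qualified laboratory directors 1 < 2 → not met
4. specimen chain-of-custody procedure absent → not met
5. condition 'handles select agents' holds; CLIA inspection 715 days ago vs limit 730 → met
6. biosafety cabinet certification 41 days ago vs limit 45 → met
7. condition 'performs genetic testing' holds; certified medical technologists 3 < 5 → not met
8. quality-control review 33 days ago vs limit 30 → not met
9. cyber liability coverage $625,000 < $675,000 → not met
Not met: 2, 3, 4, 7, 8, 9

2, 3, 4, 7, 8, 9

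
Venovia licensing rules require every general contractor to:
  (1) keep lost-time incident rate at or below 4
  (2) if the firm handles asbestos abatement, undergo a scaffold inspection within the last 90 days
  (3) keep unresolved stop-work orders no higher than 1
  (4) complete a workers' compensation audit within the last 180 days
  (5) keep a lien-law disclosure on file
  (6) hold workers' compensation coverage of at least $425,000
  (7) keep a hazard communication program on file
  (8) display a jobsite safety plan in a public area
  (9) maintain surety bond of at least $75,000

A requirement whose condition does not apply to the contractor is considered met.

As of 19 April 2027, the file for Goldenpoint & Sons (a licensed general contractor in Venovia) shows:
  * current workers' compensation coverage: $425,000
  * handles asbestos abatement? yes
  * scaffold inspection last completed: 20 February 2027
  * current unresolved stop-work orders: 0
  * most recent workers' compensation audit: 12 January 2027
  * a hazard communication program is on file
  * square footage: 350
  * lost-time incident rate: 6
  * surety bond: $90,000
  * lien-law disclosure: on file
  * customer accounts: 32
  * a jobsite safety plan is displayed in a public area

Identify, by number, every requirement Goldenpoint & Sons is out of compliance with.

1

1. lost-time incident rate 6 > 4 → not met
2. condition 'handles asbestos abatement' holds; scaffold inspection 58 days ago vs limit 90 → met
3. unresolved stop-work orders 0 ≤ 1 → met
4. workers' compensation audit 97 days ago vs limit 180 → met
5. lien-law disclosure present → met
6. workers' compensation coverage $425,000 ≥ $425,000 → met
7. hazard communication program present → met
8. jobsite safety plan present → met
9. surety bond $90,000 ≥ $75,000 → met
Not met: 1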